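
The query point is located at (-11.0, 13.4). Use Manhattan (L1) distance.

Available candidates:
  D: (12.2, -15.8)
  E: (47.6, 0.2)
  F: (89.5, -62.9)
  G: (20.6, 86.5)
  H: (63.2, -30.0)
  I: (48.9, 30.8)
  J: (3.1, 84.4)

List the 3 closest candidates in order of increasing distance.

Distances from (-11.0, 13.4):
D: 52.4
E: 71.8
F: 176.8
G: 104.7
H: 117.6
I: 77.3
J: 85.1
Sorted: D (52.4) < E (71.8) < I (77.3) < J (85.1) < G (104.7) < …

D, E, I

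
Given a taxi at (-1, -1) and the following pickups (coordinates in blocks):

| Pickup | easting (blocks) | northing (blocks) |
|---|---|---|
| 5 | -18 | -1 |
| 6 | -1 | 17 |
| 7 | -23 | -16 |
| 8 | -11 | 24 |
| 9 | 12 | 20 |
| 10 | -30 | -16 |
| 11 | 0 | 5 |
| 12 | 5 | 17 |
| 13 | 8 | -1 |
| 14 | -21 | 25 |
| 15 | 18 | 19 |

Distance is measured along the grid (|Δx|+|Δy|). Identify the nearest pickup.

Distances from (-1, -1):
5: |-17| + |0| = 17 + 0 = 17 blocks
6: |0| + |18| = 0 + 18 = 18 blocks
7: |-22| + |-15| = 22 + 15 = 37 blocks
8: |-10| + |25| = 10 + 25 = 35 blocks
9: |13| + |21| = 13 + 21 = 34 blocks
10: |-29| + |-15| = 29 + 15 = 44 blocks
11: |1| + |6| = 1 + 6 = 7 blocks
12: |6| + |18| = 6 + 18 = 24 blocks
13: |9| + |0| = 9 + 0 = 9 blocks
14: |-20| + |26| = 20 + 26 = 46 blocks
15: |19| + |20| = 19 + 20 = 39 blocks
Minimum: 11 at 7 blocks.

11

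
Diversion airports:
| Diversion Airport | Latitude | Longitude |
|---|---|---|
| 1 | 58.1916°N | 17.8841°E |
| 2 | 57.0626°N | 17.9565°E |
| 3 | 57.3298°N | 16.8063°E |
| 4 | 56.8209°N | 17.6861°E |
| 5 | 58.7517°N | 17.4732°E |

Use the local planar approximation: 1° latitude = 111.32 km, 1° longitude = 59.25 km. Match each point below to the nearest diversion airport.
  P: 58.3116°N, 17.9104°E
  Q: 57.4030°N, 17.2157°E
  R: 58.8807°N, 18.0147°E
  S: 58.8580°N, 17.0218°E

P at 58.3116°N, 17.9104°E:
  1: 13.4490 km
  2: 139.0655 km
  3: 127.3761 km
  4: 166.4760 km
  5: 55.4187 km
  → nearest: 1 (13.4490 km)
Q at 57.4030°N, 17.2157°E:
  1: 96.3064 km
  2: 57.9866 km
  3: 25.5891 km
  4: 70.5391 km
  5: 150.9105 km
  → nearest: 3 (25.5891 km)
R at 58.8807°N, 18.0147°E:
  1: 77.0999 km
  2: 202.4203 km
  3: 186.9035 km
  4: 230.1220 km
  5: 35.1510 km
  → nearest: 5 (35.1510 km)
S at 58.8580°N, 17.0218°E:
  1: 90.0751 km
  2: 207.3949 km
  3: 170.5977 km
  4: 230.1604 km
  5: 29.2463 km
  → nearest: 5 (29.2463 km)

P→1; Q→3; R→5; S→5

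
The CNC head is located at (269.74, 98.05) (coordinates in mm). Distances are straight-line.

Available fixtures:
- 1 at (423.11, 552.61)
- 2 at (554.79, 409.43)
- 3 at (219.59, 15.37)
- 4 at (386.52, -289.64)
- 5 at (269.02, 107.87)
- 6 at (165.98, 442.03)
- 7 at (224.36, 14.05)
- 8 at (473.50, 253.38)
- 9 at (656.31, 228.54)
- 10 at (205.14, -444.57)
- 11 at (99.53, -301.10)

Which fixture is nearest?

5

Distances from (269.74, 98.05):
1: 479.74 mm
2: 422.15 mm
3: 96.70 mm
4: 404.90 mm
5: 9.85 mm
6: 359.29 mm
7: 95.47 mm
8: 256.21 mm
9: 408.00 mm
10: 546.45 mm
11: 433.93 mm
Minimum: 5 at 9.85 mm.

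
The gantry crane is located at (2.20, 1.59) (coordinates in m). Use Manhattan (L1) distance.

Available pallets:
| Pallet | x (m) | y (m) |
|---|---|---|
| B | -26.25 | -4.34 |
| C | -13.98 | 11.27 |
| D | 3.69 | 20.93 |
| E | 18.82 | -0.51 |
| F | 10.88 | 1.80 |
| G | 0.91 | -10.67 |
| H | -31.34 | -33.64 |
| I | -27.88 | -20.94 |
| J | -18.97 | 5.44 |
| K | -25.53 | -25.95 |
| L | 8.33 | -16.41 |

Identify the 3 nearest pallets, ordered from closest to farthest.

F, G, E

Distances from (2.20, 1.59):
B: 34.38 m
C: 25.86 m
D: 20.83 m
E: 18.72 m
F: 8.89 m
G: 13.55 m
H: 68.77 m
I: 52.61 m
J: 25.02 m
K: 55.27 m
L: 24.13 m
Sorted: F (8.89 m) < G (13.55 m) < E (18.72 m) < D (20.83 m) < L (24.13 m) < …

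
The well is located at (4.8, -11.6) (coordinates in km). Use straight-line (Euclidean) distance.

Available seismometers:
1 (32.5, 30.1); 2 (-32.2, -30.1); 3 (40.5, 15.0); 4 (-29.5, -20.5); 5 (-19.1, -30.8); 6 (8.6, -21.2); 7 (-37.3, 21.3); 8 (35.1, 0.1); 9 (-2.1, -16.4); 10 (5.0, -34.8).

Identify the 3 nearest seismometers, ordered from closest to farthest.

9, 6, 10

Distances from (4.8, -11.6):
1: 50.1 km
2: 41.4 km
3: 44.5 km
4: 35.4 km
5: 30.7 km
6: 10.3 km
7: 53.4 km
8: 32.5 km
9: 8.4 km
10: 23.2 km
Sorted: 9 (8.4 km) < 6 (10.3 km) < 10 (23.2 km) < 5 (30.7 km) < 8 (32.5 km) < …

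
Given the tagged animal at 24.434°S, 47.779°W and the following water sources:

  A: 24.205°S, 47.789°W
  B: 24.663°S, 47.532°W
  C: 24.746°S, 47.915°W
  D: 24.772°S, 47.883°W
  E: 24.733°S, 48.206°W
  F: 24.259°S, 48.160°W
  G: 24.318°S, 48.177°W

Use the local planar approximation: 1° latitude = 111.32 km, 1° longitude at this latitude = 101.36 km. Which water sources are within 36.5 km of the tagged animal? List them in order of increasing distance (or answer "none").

A, B

Distances from 24.434°S, 47.779°W:
A: √((0.229·111.32)² + (-0.010·101.36)²) = √(649.85634 + 1.02738) = 25.512 km
B: √((-0.229·111.32)² + (0.247·101.36)²) = √(649.85634 + 626.79729) = 35.730 km
C: √((-0.312·111.32)² + (-0.136·101.36)²) = √(1206.30071 + 190.02512) = 37.367 km
D: √((-0.338·111.32)² + (-0.104·101.36)²) = √(1415.72792 + 111.12196) = 39.075 km
E: √((-0.299·111.32)² + (-0.427·101.36)²) = √(1107.86992 + 1873.22072) = 54.599 km
F: √((0.175·111.32)² + (-0.381·101.36)²) = √(379.50936 + 1491.36228) = 43.254 km
G: √((0.116·111.32)² + (-0.398·101.36)²) = √(166.74867 + 1627.41887) = 42.358 km
Threshold 36.5 km: A (25.512 km), B (35.730 km) are within range.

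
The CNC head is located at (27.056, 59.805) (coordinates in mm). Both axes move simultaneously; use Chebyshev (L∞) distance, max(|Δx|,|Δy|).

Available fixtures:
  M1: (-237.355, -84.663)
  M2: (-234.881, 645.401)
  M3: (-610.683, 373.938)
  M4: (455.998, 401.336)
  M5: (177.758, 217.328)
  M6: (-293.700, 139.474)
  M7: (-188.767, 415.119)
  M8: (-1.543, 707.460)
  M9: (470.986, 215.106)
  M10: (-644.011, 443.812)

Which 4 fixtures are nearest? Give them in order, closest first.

M5, M1, M6, M7

Distances from (27.056, 59.805):
M1: max(|-264.411|, |-144.468|) = 264.411 mm
M2: max(|-261.937|, |585.596|) = 585.596 mm
M3: max(|-637.739|, |314.133|) = 637.739 mm
M4: max(|428.942|, |341.531|) = 428.942 mm
M5: max(|150.702|, |157.523|) = 157.523 mm
M6: max(|-320.756|, |79.669|) = 320.756 mm
M7: max(|-215.823|, |355.314|) = 355.314 mm
M8: max(|-28.599|, |647.655|) = 647.655 mm
M9: max(|443.930|, |155.301|) = 443.930 mm
M10: max(|-671.067|, |384.007|) = 671.067 mm
Sorted: M5 (157.523 mm) < M1 (264.411 mm) < M6 (320.756 mm) < M7 (355.314 mm) < M4 (428.942 mm) < M9 (443.930 mm) < …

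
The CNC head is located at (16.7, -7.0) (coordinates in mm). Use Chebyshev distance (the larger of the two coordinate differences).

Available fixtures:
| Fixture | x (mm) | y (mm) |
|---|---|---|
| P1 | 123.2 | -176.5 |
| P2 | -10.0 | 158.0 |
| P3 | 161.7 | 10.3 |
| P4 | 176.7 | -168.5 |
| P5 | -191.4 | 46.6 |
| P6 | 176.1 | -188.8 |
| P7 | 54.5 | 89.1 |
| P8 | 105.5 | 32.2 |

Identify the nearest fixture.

P8

Distances from (16.7, -7.0):
P1: max(|106.5|, |-169.5|) = 169.5 mm
P2: max(|-26.7|, |165.0|) = 165.0 mm
P3: max(|145.0|, |17.3|) = 145.0 mm
P4: max(|160.0|, |-161.5|) = 161.5 mm
P5: max(|-208.1|, |53.6|) = 208.1 mm
P6: max(|159.4|, |-181.8|) = 181.8 mm
P7: max(|37.8|, |96.1|) = 96.1 mm
P8: max(|88.8|, |39.2|) = 88.8 mm
Minimum: P8 at 88.8 mm.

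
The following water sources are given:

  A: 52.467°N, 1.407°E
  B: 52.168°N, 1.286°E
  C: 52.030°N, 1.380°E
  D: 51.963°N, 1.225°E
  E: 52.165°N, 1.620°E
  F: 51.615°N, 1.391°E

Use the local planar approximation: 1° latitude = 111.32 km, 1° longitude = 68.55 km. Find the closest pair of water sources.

Pairwise distances:
A–B: 34.303 km
A–C: 48.682 km
A–D: 57.476 km
A–E: 36.653 km
A–F: 94.851 km
B–C: 16.659 km
B–D: 23.201 km
B–E: 22.898 km
B–F: 61.979 km
C–D: 12.982 km
C–E: 22.283 km
C–F: 46.204 km
D–E: 35.197 km
D–F: 40.376 km
E–F: 63.206 km
Closest pair: C–D at 12.982 km.

C and D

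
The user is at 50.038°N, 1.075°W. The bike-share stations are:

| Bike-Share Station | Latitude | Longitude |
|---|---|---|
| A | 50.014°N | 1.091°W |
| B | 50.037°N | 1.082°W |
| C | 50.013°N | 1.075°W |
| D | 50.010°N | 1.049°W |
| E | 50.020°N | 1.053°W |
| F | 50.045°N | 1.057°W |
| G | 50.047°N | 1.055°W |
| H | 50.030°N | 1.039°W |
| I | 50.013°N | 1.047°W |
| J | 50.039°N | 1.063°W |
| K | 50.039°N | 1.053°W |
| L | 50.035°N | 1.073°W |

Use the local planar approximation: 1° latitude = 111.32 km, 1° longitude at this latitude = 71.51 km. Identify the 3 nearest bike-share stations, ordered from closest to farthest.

Distances from 50.038°N, 1.075°W:
A: 2.906 km
B: 0.513 km
C: 2.783 km
D: 3.629 km
E: 2.548 km
F: 1.505 km
G: 1.746 km
H: 2.724 km
I: 3.428 km
J: 0.865 km
K: 1.577 km
L: 0.363 km
Sorted: L (0.363 km) < B (0.513 km) < J (0.865 km) < F (1.505 km) < K (1.577 km) < …

L, B, J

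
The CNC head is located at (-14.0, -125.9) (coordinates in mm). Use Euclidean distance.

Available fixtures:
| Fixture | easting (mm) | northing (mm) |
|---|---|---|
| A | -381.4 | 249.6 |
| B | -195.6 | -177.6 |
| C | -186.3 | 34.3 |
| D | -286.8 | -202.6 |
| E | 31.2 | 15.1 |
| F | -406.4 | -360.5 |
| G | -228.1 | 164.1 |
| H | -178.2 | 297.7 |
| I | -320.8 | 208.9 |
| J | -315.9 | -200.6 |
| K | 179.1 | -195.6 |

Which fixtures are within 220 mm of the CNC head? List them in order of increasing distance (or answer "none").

E, B, K

Distances from (-14.0, -125.9):
A: √((-367.4)² + (375.5)²) = √(134982.760 + 141000.250) = 525.3 mm
B: √((-181.6)² + (-51.7)²) = √(32978.560 + 2672.890) = 188.8 mm
C: √((-172.3)² + (160.2)²) = √(29687.290 + 25664.040) = 235.3 mm
D: √((-272.8)² + (-76.7)²) = √(74419.840 + 5882.890) = 283.4 mm
E: √((45.2)² + (141.0)²) = √(2043.040 + 19881.000) = 148.1 mm
F: √((-392.4)² + (-234.6)²) = √(153977.760 + 55037.160) = 457.2 mm
G: √((-214.1)² + (290.0)²) = √(45838.810 + 84100.000) = 360.5 mm
H: √((-164.2)² + (423.6)²) = √(26961.640 + 179436.960) = 454.3 mm
I: √((-306.8)² + (334.8)²) = √(94126.240 + 112091.040) = 454.1 mm
J: √((-301.9)² + (-74.7)²) = √(91143.610 + 5580.090) = 311.0 mm
K: √((193.1)² + (-69.7)²) = √(37287.610 + 4858.090) = 205.3 mm
Threshold 220 mm: E (148.1 mm), B (188.8 mm), K (205.3 mm) are within range.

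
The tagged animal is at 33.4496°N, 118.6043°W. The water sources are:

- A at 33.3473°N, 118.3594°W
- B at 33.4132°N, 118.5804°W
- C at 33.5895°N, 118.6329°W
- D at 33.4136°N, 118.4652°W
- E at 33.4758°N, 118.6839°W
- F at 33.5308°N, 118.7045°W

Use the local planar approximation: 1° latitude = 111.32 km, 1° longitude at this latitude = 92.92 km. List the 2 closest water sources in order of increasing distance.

Distances from 33.4496°N, 118.6043°W:
A: 25.4466 km
B: 4.6207 km
C: 15.7988 km
D: 13.5322 km
E: 7.9507 km
F: 12.9767 km
Sorted: B (4.6207 km) < E (7.9507 km) < F (12.9767 km) < D (13.5322 km) < …

B, E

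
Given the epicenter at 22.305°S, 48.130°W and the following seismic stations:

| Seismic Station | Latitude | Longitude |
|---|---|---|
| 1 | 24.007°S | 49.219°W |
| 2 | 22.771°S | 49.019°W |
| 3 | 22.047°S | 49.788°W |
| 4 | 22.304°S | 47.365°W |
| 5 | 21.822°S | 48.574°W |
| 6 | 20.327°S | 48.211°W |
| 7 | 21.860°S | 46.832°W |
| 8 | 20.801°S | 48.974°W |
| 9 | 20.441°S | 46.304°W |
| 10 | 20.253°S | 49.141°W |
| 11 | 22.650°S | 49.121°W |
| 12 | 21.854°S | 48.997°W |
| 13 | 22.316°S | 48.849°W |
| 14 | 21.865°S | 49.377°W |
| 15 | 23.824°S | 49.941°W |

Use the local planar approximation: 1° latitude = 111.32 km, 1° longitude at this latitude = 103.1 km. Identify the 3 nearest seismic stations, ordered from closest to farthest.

Distances from 22.305°S, 48.130°W:
1: √((-1.702·111.32)² + (-1.089·103.1)²) = √(35897.60767 + 12605.87772) = 220.235 km
2: √((-0.466·111.32)² + (-0.889·103.1)²) = √(2691.02808 + 8400.80400) = 105.318 km
3: √((0.258·111.32)² + (-1.658·103.1)²) = √(824.87057 + 29220.41522) = 173.336 km
4: √((0.001·111.32)² + (0.765·103.1)²) = √(0.01239 + 6220.71351) = 78.872 km
5: √((0.483·111.32)² + (-0.444·103.1)²) = √(2890.95051 + 2095.47880) = 70.615 km
6: √((1.978·111.32)² + (-0.081·103.1)²) = √(48484.05887 + 69.74087) = 220.349 km
7: √((0.445·111.32)² + (1.298·103.1)²) = √(2453.95400 + 17908.80945) = 142.698 km
8: √((1.504·111.32)² + (-0.844·103.1)²) = √(28031.22438 + 7571.85387) = 188.688 km
9: √((1.864·111.32)² + (1.826·103.1)²) = √(43056.44920 + 35442.05351) = 280.176 km
10: √((2.052·111.32)² + (-1.011·103.1)²) = √(52179.64357 + 10864.74760) = 251.086 km
11: √((-0.345·111.32)² + (-0.991·103.1)²) = √(1474.97475 + 10439.13802) = 109.152 km
12: √((0.451·111.32)² + (-0.867·103.1)²) = √(2520.57416 + 7990.16091) = 102.522 km
13: √((-0.011·111.32)² + (-0.719·103.1)²) = √(1.49945 + 5495.09382) = 74.139 km
14: √((0.440·111.32)² + (-1.247·103.1)²) = √(2399.11877 + 16529.13922) = 137.580 km
15: √((-1.519·111.32)² + (-1.811·103.1)²) = √(28593.14608 + 34862.15514) = 251.903 km
Sorted: 5 (70.615 km) < 13 (74.139 km) < 4 (78.872 km) < 12 (102.522 km) < 2 (105.318 km) < …

5, 13, 4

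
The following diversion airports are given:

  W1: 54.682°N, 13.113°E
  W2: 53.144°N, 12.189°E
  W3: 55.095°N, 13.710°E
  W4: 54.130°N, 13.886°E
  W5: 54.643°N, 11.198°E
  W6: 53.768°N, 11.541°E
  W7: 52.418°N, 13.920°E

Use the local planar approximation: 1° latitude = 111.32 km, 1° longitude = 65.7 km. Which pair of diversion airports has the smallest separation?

Pairwise distances:
W1–W3: 60.433 km
W1–W4: 79.719 km
W2–W6: 81.472 km
W5–W6: 99.978 km
W3–W4: 108.044 km
W1–W5: 125.890 km
W2–W7: 139.518 km
W1–W6: 144.980 km
W2–W4: 156.455 km
W4–W6: 159.249 km
W3–W5: 172.538 km
W2–W5: 179.121 km
W1–W2: 181.654 km
W4–W5: 185.605 km
W4–W7: 190.593 km
W3–W6: 205.253 km
W6–W7: 216.828 km
W2–W3: 239.072 km
W1–W7: 257.545 km
W3–W7: 298.323 km
W5–W7: 305.501 km
Closest pair: W1–W3 at 60.433 km.

W1 and W3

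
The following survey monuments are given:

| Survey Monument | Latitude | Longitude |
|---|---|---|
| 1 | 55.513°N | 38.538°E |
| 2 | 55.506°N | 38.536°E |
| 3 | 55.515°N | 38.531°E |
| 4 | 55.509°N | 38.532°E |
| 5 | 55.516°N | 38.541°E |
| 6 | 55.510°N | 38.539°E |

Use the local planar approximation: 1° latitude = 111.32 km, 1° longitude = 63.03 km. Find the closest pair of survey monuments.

1 and 6

Pairwise distances:
1–6: 0.340 km
1–5: 0.384 km
2–4: 0.418 km
4–6: 0.455 km
2–6: 0.484 km
1–3: 0.494 km
1–4: 0.584 km
3–5: 0.640 km
3–4: 0.671 km
5–6: 0.680 km
3–6: 0.751 km
1–2: 0.789 km
4–5: 0.964 km
2–3: 1.050 km
2–5: 1.157 km
Closest pair: 1–6 at 0.340 km.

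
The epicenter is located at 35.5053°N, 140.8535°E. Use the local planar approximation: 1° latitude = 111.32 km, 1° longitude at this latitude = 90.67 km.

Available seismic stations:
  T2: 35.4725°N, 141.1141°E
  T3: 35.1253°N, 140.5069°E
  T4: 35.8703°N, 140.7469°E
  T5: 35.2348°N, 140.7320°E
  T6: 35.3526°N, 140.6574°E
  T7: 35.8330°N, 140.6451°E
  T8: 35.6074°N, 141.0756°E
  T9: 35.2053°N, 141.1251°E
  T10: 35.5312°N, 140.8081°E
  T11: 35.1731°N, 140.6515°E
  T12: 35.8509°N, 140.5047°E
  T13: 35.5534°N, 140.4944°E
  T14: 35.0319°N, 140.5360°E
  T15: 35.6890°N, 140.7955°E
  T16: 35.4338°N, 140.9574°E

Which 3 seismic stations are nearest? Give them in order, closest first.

Distances from 35.5053°N, 140.8535°E:
T2: √((-0.0328·111.32)² + (0.2606·90.67)²) = √(13.331962 + 558.310832) = 23.9091 km
T3: √((-0.3800·111.32)² + (-0.3466·90.67)²) = √(1789.425363 + 987.607429) = 52.6976 km
T4: √((0.3650·111.32)² + (-0.1066·90.67)²) = √(1650.943171 + 93.420382) = 41.7656 km
T5: √((-0.2705·111.32)² + (-0.1215·90.67)²) = √(906.736157 + 121.361179) = 32.0640 km
T6: √((-0.1527·111.32)² + (-0.1961·90.67)²) = √(288.951178 + 316.142162) = 24.5986 km
T7: √((0.3277·111.32)² + (-0.2084·90.67)²) = √(1330.758590 + 357.044758) = 41.0829 km
T8: √((0.1021·111.32)² + (0.2221·90.67)²) = √(129.180773 + 405.531271) = 23.1238 km
T9: √((-0.3000·111.32)² + (0.2716·90.67)²) = √(1115.292816 + 606.438497) = 41.4938 km
T10: √((0.0259·111.32)² + (-0.0454·90.67)²) = √(8.312773 + 16.944897) = 5.0257 km
T11: √((-0.3322·111.32)² + (-0.2020·90.67)²) = √(1367.557676 + 335.451679) = 41.2675 km
T12: √((0.3456·111.32)² + (-0.3488·90.67)²) = √(1480.109557 + 1000.184647) = 49.8026 km
T13: √((0.0481·111.32)² + (-0.3591·90.67)²) = √(28.670585 + 1060.127357) = 32.9969 km
T14: √((-0.4734·111.32)² + (-0.3175·90.67)²) = √(2777.172796 + 828.733111) = 60.0492 km
T15: √((0.1837·111.32)² + (-0.0580·90.67)²) = √(418.181396 + 27.655608) = 21.1149 km
T16: √((-0.0715·111.32)² + (0.1039·90.67)²) = √(63.351730 + 88.747949) = 12.3329 km
Sorted: T10 (5.0257 km) < T16 (12.3329 km) < T15 (21.1149 km) < T8 (23.1238 km) < T2 (23.9091 km) < …

T10, T16, T15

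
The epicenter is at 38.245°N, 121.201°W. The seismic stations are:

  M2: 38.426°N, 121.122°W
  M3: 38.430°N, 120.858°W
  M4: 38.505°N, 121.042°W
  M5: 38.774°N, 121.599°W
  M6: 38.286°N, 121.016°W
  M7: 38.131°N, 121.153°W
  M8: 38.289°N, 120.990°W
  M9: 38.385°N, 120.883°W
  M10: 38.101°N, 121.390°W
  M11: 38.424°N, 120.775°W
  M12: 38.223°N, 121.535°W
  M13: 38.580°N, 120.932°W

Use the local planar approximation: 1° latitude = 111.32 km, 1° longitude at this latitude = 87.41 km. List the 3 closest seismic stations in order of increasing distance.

M7, M6, M8

Distances from 38.245°N, 121.201°W:
M2: √((0.181·111.32)² + (0.079·87.41)²) = √(405.97898 + 47.68441) = 21.299 km
M3: √((0.185·111.32)² + (0.343·87.41)²) = √(424.12107 + 898.89814) = 36.373 km
M4: √((0.260·111.32)² + (0.159·87.41)²) = √(837.70883 + 193.15969) = 32.107 km
M5: √((0.529·111.32)² + (-0.398·87.41)²) = √(3467.82952 + 1210.28705) = 68.397 km
M6: √((0.041·111.32)² + (0.185·87.41)²) = √(20.83119 + 261.49639) = 16.803 km
M7: √((-0.114·111.32)² + (0.048·87.41)²) = √(161.04828 + 17.60373) = 13.366 km
M8: √((0.044·111.32)² + (0.211·87.41)²) = √(23.99119 + 340.16306) = 19.083 km
M9: √((0.140·111.32)² + (0.318·87.41)²) = √(242.88599 + 772.63874) = 31.867 km
M10: √((-0.144·111.32)² + (-0.189·87.41)²) = √(256.96346 + 272.92659) = 23.019 km
M11: √((0.179·111.32)² + (0.426·87.41)²) = √(397.05663 + 1386.56885) = 42.233 km
M12: √((-0.022·111.32)² + (-0.334·87.41)²) = √(5.99780 + 852.34452) = 29.297 km
M13: √((0.335·111.32)² + (0.269·87.41)²) = √(1390.70818 + 552.87481) = 44.086 km
Sorted: M7 (13.366 km) < M6 (16.803 km) < M8 (19.083 km) < M2 (21.299 km) < M10 (23.019 km) < …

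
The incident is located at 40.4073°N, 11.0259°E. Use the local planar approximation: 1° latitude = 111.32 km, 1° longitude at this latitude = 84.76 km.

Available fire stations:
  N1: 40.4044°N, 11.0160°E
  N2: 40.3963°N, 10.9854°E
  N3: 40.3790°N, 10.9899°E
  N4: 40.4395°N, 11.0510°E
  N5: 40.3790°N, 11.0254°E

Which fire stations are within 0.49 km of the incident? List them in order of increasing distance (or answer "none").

Distances from 40.4073°N, 11.0259°E:
N1: √((-0.0029·111.32)² + (-0.0099·84.76)²) = √(0.104218 + 0.704129) = 0.8991 km
N2: √((-0.0110·111.32)² + (-0.0405·84.76)²) = √(1.499449 + 11.783979) = 3.6446 km
N3: √((-0.0283·111.32)² + (-0.0360·84.76)²) = √(9.924743 + 9.310798) = 4.3858 km
N4: √((0.0322·111.32)² + (0.0251·84.76)²) = √(12.848669 + 4.526154) = 4.1683 km
N5: √((-0.0283·111.32)² + (-0.0005·84.76)²) = √(9.924743 + 0.001796) = 3.1506 km
Threshold 0.49 km: none within range.

none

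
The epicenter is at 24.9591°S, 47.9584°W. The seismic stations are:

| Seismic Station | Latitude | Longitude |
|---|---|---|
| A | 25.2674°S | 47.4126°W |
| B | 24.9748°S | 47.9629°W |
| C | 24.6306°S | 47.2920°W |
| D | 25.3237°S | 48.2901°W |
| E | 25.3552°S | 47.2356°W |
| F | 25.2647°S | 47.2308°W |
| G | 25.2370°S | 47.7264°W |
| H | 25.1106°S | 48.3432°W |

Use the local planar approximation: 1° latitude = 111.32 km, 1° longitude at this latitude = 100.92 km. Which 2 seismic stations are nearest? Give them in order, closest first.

B, G

Distances from 24.9591°S, 47.9584°W:
A: √((-0.3083·111.32)² + (0.5458·100.92)²) = √(1177.859380 + 3034.041706) = 64.8992 km
B: √((-0.0157·111.32)² + (-0.0045·100.92)²) = √(3.054539 + 0.206243) = 1.8058 km
C: √((0.3285·111.32)² + (0.6664·100.92)²) = √(1337.263969 + 4522.977846) = 76.5522 km
D: √((-0.3646·111.32)² + (-0.3317·100.92)²) = √(1647.326648 + 1120.586605) = 52.6110 km
E: √((-0.3961·111.32)² + (0.7228·100.92)²) = √(1944.267784 + 5320.969524) = 85.2364 km
F: √((-0.3056·111.32)² + (0.7276·100.92)²) = √(1157.319032 + 5391.875609) = 80.9271 km
G: √((-0.2779·111.32)² + (0.2320·100.92)²) = √(957.025454 + 548.189173) = 38.7971 km
H: √((-0.1515·111.32)² + (-0.3848·100.92)²) = √(284.427550 + 1508.080799) = 42.3380 km
Sorted: B (1.8058 km) < G (38.7971 km) < H (42.3380 km) < D (52.6110 km) < …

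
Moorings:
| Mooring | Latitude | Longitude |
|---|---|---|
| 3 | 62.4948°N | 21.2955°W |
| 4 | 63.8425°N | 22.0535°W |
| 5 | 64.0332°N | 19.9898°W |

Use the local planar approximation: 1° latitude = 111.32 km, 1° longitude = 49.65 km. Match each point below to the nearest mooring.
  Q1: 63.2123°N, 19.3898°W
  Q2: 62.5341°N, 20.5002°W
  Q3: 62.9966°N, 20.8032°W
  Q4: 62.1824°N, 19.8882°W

Q1 at 63.2123°N, 19.3898°W:
  3: √((-0.7175·111.32)² + (-1.9057·49.65)²) = √(6379.552358 + 8952.566870) = 123.8229 km
  4: √((0.6302·111.32)² + (-2.6637·49.65)²) = √(4921.564634 + 17490.777980) = 149.7075 km
  5: √((0.8209·111.32)² + (-0.6000·49.65)²) = √(8350.777390 + 887.444100) = 96.1157 km
  → nearest: 5 (96.1157 km)
Q2 at 62.5341°N, 20.5002°W:
  3: √((-0.0393·111.32)² + (-0.7953·49.65)²) = √(19.139540 + 1559.195133) = 39.7283 km
  4: √((1.3084·111.32)² + (-1.5533·49.65)²) = √(21214.239436 + 5947.701855) = 164.8088 km
  5: √((1.4991·111.32)² + (0.5104·49.65)²) = √(27848.871653 + 642.184527) = 168.7929 km
  → nearest: 3 (39.7283 km)
Q3 at 62.9966°N, 20.8032°W:
  3: √((-0.5018·111.32)² + (-0.4923·49.65)²) = √(3120.381607 + 597.445339) = 60.9740 km
  4: √((0.8459·111.32)² + (-1.2503·49.65)²) = √(8867.157963 + 3853.602970) = 112.7864 km
  5: √((1.0366·111.32)² + (0.8134·49.65)²) = √(13315.847242 + 1630.973264) = 122.2572 km
  → nearest: 3 (60.9740 km)
Q4 at 62.1824°N, 19.8882°W:
  3: √((0.3124·111.32)² + (-1.4073·49.65)²) = √(1209.395771 + 4882.158570) = 78.0484 km
  4: √((1.6601·111.32)² + (-2.1653·49.65)²) = √(34151.901913 + 11557.786226) = 213.7982 km
  5: √((1.8508·111.32)² + (-0.1016·49.65)²) = √(42448.796036 + 25.446375) = 206.0928 km
  → nearest: 3 (78.0484 km)

Q1→5; Q2→3; Q3→3; Q4→3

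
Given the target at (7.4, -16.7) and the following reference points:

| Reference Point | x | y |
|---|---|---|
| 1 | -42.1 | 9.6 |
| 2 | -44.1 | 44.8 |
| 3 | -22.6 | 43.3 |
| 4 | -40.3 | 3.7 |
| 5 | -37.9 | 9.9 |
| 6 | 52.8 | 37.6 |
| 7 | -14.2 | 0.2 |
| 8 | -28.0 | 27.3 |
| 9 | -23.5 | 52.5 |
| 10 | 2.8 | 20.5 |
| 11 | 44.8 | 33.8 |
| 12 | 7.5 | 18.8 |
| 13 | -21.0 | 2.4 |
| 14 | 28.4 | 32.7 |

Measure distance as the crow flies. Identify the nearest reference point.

Distances from (7.4, -16.7):
1: √((-49.5)² + (26.3)²) = √(2450.250 + 691.690) = 56.1
2: √((-51.5)² + (61.5)²) = √(2652.250 + 3782.250) = 80.2
3: √((-30.0)² + (60.0)²) = √(900.000 + 3600.000) = 67.1
4: √((-47.7)² + (20.4)²) = √(2275.290 + 416.160) = 51.9
5: √((-45.3)² + (26.6)²) = √(2052.090 + 707.560) = 52.5
6: √((45.4)² + (54.3)²) = √(2061.160 + 2948.490) = 70.8
7: √((-21.6)² + (16.9)²) = √(466.560 + 285.610) = 27.4
8: √((-35.4)² + (44.0)²) = √(1253.160 + 1936.000) = 56.5
9: √((-30.9)² + (69.2)²) = √(954.810 + 4788.640) = 75.8
10: √((-4.6)² + (37.2)²) = √(21.160 + 1383.840) = 37.5
11: √((37.4)² + (50.5)²) = √(1398.760 + 2550.250) = 62.8
12: √((0.1)² + (35.5)²) = √(0.010 + 1260.250) = 35.5
13: √((-28.4)² + (19.1)²) = √(806.560 + 364.810) = 34.2
14: √((21.0)² + (49.4)²) = √(441.000 + 2440.360) = 53.7
Minimum: 7 at 27.4.

7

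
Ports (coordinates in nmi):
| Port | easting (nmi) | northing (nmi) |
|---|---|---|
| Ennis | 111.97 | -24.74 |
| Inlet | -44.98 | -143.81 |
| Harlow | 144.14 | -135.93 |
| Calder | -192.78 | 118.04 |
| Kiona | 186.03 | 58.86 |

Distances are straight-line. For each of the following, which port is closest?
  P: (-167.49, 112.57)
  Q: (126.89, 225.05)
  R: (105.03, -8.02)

P→Calder; Q→Kiona; R→Ennis

P at (-167.49, 112.57):
  Ennis: 311.37 nmi
  Inlet: 284.15 nmi
  Harlow: 398.58 nmi
  Calder: 25.87 nmi
  Kiona: 357.58 nmi
  → nearest: Calder (25.87 nmi)
Q at (126.89, 225.05):
  Ennis: 250.24 nmi
  Inlet: 406.94 nmi
  Harlow: 361.39 nmi
  Calder: 337.11 nmi
  Kiona: 176.40 nmi
  → nearest: Kiona (176.40 nmi)
R at (105.03, -8.02):
  Ennis: 18.10 nmi
  Inlet: 202.34 nmi
  Harlow: 133.76 nmi
  Calder: 323.39 nmi
  Kiona: 105.04 nmi
  → nearest: Ennis (18.10 nmi)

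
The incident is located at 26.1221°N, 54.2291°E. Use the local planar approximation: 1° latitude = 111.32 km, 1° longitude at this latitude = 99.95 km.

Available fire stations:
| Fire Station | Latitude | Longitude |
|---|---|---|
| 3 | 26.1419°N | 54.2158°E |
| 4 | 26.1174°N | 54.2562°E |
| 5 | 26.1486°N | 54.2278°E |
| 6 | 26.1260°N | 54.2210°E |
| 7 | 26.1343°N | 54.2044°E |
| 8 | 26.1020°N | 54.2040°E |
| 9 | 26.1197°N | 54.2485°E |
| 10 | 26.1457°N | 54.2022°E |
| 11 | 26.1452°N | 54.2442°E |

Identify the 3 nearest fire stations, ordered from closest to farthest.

Distances from 26.1221°N, 54.2291°E:
3: √((0.0198·111.32)² + (-0.0133·99.95)²) = √(4.858216 + 1.767132) = 2.5740 km
4: √((-0.0047·111.32)² + (0.0271·99.95)²) = √(0.273742 + 7.336758) = 2.7587 km
5: √((0.0265·111.32)² + (-0.0013·99.95)²) = √(8.702382 + 0.016883) = 2.9528 km
6: √((0.0039·111.32)² + (-0.0081·99.95)²) = √(0.188484 + 0.655444) = 0.9187 km
7: √((0.0122·111.32)² + (-0.0247·99.95)²) = √(1.844446 + 6.094801) = 2.8177 km
8: √((-0.0201·111.32)² + (-0.0251·99.95)²) = √(5.006549 + 6.293801) = 3.3616 km
9: √((-0.0024·111.32)² + (0.0194·99.95)²) = √(0.071379 + 3.759837) = 1.9573 km
10: √((0.0236·111.32)² + (-0.0269·99.95)²) = √(6.901928 + 7.228866) = 3.7591 km
11: √((0.0231·111.32)² + (0.0151·99.95)²) = √(6.612571 + 2.277820) = 2.9817 km
Sorted: 6 (0.9187 km) < 9 (1.9573 km) < 3 (2.5740 km) < 4 (2.7587 km) < 7 (2.8177 km) < …

6, 9, 3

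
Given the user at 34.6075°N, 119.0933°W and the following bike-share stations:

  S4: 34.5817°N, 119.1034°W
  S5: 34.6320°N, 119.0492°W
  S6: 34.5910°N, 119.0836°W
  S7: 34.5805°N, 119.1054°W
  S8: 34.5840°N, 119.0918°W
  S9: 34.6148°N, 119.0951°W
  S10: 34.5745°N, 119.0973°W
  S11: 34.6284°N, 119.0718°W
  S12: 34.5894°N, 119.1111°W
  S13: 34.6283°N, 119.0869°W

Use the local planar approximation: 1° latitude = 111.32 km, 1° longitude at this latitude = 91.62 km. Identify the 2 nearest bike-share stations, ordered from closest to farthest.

Distances from 34.6075°N, 119.0933°W:
S4: √((-0.0258·111.32)² + (-0.0101·91.62)²) = √(8.248706 + 0.856295) = 3.0174 km
S5: √((0.0245·111.32)² + (0.0441·91.62)²) = √(7.438383 + 16.325172) = 4.8748 km
S6: √((-0.0165·111.32)² + (0.0097·91.62)²) = √(3.373761 + 0.789813) = 2.0405 km
S7: √((-0.0270·111.32)² + (-0.0121·91.62)²) = √(9.033872 + 1.228998) = 3.2036 km
S8: √((-0.0235·111.32)² + (0.0015·91.62)²) = √(6.843561 + 0.018887) = 2.6196 km
S9: √((0.0073·111.32)² + (-0.0018·91.62)²) = √(0.660377 + 0.027197) = 0.8292 km
S10: √((-0.0330·111.32)² + (-0.0040·91.62)²) = √(13.495043 + 0.134308) = 3.6918 km
S11: √((0.0209·111.32)² + (0.0215·91.62)²) = √(5.413012 + 3.880230) = 3.0485 km
S12: √((-0.0181·111.32)² + (-0.0178·91.62)²) = √(4.059790 + 2.659626) = 2.5922 km
S13: √((0.0208·111.32)² + (0.0064·91.62)²) = √(5.361336 + 0.343827) = 2.3885 km
Sorted: S9 (0.8292 km) < S6 (2.0405 km) < S13 (2.3885 km) < S12 (2.5922 km) < …

S9, S6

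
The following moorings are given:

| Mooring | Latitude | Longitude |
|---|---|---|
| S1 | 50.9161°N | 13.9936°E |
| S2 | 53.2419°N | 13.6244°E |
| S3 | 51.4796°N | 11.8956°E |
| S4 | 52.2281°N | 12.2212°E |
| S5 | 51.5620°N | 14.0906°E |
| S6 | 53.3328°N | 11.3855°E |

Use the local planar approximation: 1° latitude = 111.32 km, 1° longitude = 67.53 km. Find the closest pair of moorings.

S1 and S5

Pairwise distances:
S1–S5: √((0.6459·111.32)² + (0.0970·67.53)²) = √(5169.838357 + 42.907871) = 72.1994 km
S3–S4: √((0.7485·111.32)² + (0.3256·67.53)²) = √(6942.725662 + 483.461942) = 86.1753 km
S4–S6: √((1.1047·111.32)² + (-0.8357·67.53)²) = √(15122.900799 + 3184.889021) = 135.3063 km
S4–S5: √((-0.6661·111.32)² + (1.8694·67.53)²) = √(5498.259872 + 15936.684544) = 146.4068 km
S2–S4: √((-1.0138·111.32)² + (-1.4032·67.53)²) = √(12736.525490 + 8979.096758) = 147.3622 km
S3–S5: √((0.0824·111.32)² + (2.1950·67.53)²) = √(84.139673 + 21971.643744) = 148.5119 km
S2–S6: √((0.0909·111.32)² + (-2.2389·67.53)²) = √(102.393918 + 22859.298151) = 151.5312 km
S1–S3: √((0.5635·111.32)² + (-2.0980·67.53)²) = √(3934.904859 + 20072.638683) = 154.9437 km
S1–S4: √((1.3120·111.32)² + (-1.7724·67.53)²) = √(21331.139967 + 14325.737273) = 188.8303 km
S2–S5: √((-1.6799·111.32)² + (0.4662·67.53)²) = √(34971.419074 + 991.146925) = 189.6380 km
S3–S6: √((1.8532·111.32)² + (-0.5101·67.53)²) = √(42558.957226 + 1186.599460) = 209.1544 km
S2–S3: √((-1.7623·111.32)² + (-1.7288·67.53)²) = √(38486.292638 + 13629.596761) = 228.2890 km
S1–S2: √((2.3258·111.32)² + (-0.3692·67.53)²) = √(67033.381462 + 621.608414) = 260.1057 km
S5–S6: √((1.7708·111.32)² + (-2.7051·67.53)²) = √(38858.445403 + 33370.302861) = 268.7541 km
S1–S6: √((2.4167·111.32)² + (-2.6081·67.53)²) = √(72375.550403 + 31020.013159) = 321.5518 km
Closest pair: S1–S5 at 72.1994 km.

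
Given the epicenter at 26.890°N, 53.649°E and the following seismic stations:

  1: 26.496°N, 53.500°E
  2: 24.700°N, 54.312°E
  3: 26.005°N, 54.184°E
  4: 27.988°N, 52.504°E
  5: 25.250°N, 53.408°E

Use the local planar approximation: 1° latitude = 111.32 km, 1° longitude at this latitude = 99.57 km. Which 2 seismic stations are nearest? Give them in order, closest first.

Distances from 26.890°N, 53.649°E:
1: 46.301 km
2: 252.571 km
3: 111.998 km
4: 167.146 km
5: 184.135 km
Sorted: 1 (46.301 km) < 3 (111.998 km) < 4 (167.146 km) < 5 (184.135 km) < …

1, 3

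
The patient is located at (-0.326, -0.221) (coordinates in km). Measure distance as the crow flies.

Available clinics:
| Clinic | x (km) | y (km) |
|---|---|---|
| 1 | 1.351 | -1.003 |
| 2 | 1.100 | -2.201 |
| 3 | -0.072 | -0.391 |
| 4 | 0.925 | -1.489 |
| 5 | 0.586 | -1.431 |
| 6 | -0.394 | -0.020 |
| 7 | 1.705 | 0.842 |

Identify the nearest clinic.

Distances from (-0.326, -0.221):
1: √((1.677)² + (-0.782)²) = √(2.81233 + 0.61152) = 1.850 km
2: √((1.426)² + (-1.980)²) = √(2.03348 + 3.92040) = 2.440 km
3: √((0.254)² + (-0.170)²) = √(0.06452 + 0.02890) = 0.306 km
4: √((1.251)² + (-1.268)²) = √(1.56500 + 1.60782) = 1.781 km
5: √((0.912)² + (-1.210)²) = √(0.83174 + 1.46410) = 1.515 km
6: √((-0.068)² + (0.201)²) = √(0.00462 + 0.04040) = 0.212 km
7: √((2.031)² + (1.063)²) = √(4.12496 + 1.12997) = 2.292 km
Minimum: 6 at 0.212 km.

6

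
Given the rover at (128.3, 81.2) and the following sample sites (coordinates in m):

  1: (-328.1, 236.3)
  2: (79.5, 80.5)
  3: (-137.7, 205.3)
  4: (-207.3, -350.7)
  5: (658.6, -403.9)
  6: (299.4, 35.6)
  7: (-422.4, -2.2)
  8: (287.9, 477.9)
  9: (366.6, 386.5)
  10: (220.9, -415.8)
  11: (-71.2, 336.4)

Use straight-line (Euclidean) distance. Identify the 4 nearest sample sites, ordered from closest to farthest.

2, 6, 3, 11

Distances from (128.3, 81.2):
1: √((-456.4)² + (155.1)²) = √(208300.960 + 24056.010) = 482.0 m
2: √((-48.8)² + (-0.7)²) = √(2381.440 + 0.490) = 48.8 m
3: √((-266.0)² + (124.1)²) = √(70756.000 + 15400.810) = 293.5 m
4: √((-335.6)² + (-431.9)²) = √(112627.360 + 186537.610) = 547.0 m
5: √((530.3)² + (-485.1)²) = √(281218.090 + 235322.010) = 718.7 m
6: √((171.1)² + (-45.6)²) = √(29275.210 + 2079.360) = 177.1 m
7: √((-550.7)² + (-83.4)²) = √(303270.490 + 6955.560) = 557.0 m
8: √((159.6)² + (396.7)²) = √(25472.160 + 157370.890) = 427.6 m
9: √((238.3)² + (305.3)²) = √(56786.890 + 93208.090) = 387.3 m
10: √((92.6)² + (-497.0)²) = √(8574.760 + 247009.000) = 505.6 m
11: √((-199.5)² + (255.2)²) = √(39800.250 + 65127.040) = 323.9 m
Sorted: 2 (48.8 m) < 6 (177.1 m) < 3 (293.5 m) < 11 (323.9 m) < 9 (387.3 m) < 8 (427.6 m) < …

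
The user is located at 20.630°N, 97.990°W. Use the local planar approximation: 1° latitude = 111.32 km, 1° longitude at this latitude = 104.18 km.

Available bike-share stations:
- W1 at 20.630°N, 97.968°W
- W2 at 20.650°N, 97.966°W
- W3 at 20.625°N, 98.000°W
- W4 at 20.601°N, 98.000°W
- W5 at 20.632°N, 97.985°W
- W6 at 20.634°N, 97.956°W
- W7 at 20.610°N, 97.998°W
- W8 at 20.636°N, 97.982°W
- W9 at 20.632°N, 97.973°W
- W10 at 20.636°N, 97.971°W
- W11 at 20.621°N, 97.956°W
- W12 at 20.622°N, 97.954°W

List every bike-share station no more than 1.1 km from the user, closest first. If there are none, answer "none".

W5, W8

Distances from 20.630°N, 97.990°W:
W1: √((0.000·111.32)² + (0.022·104.18)²) = √(0.00000 + 5.25308) = 2.292 km
W2: √((0.020·111.32)² + (0.024·104.18)²) = √(4.95686 + 6.25160) = 3.348 km
W3: √((-0.005·111.32)² + (-0.010·104.18)²) = √(0.30980 + 1.08535) = 1.181 km
W4: √((-0.029·111.32)² + (-0.010·104.18)²) = √(10.42179 + 1.08535) = 3.392 km
W5: √((0.002·111.32)² + (0.005·104.18)²) = √(0.04957 + 0.27134) = 0.566 km
W6: √((0.004·111.32)² + (0.034·104.18)²) = √(0.19827 + 12.54661) = 3.570 km
W7: √((-0.020·111.32)² + (-0.008·104.18)²) = √(4.95686 + 0.69462) = 2.377 km
W8: √((0.006·111.32)² + (0.008·104.18)²) = √(0.44612 + 0.69462) = 1.068 km
W9: √((0.002·111.32)² + (0.017·104.18)²) = √(0.04957 + 3.13665) = 1.785 km
W10: √((0.006·111.32)² + (0.019·104.18)²) = √(0.44612 + 3.91810) = 2.089 km
W11: √((-0.009·111.32)² + (0.034·104.18)²) = √(1.00376 + 12.54661) = 3.681 km
W12: √((-0.008·111.32)² + (0.036·104.18)²) = √(0.79310 + 14.06610) = 3.855 km
Threshold 1.1 km: W5 (0.566 km), W8 (1.068 km) are within range.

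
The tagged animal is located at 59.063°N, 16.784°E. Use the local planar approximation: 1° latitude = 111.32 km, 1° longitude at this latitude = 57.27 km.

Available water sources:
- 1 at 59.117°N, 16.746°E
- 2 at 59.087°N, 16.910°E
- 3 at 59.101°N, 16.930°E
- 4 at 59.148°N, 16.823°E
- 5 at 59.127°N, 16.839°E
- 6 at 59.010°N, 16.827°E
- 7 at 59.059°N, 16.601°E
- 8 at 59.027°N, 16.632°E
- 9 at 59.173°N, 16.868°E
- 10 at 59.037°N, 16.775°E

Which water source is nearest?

Distances from 59.063°N, 16.784°E:
1: 6.3931 km
2: 7.6947 km
3: 9.3706 km
4: 9.7222 km
5: 7.7897 km
6: 6.3933 km
7: 10.4899 km
8: 9.5832 km
9: 13.1563 km
10: 2.9399 km
Minimum: 10 at 2.9399 km.

10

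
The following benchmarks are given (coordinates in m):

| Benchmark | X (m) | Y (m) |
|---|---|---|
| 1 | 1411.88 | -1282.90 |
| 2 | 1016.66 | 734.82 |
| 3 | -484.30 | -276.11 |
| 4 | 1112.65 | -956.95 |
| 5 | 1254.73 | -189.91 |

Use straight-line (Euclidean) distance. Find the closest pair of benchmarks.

1 and 4

Pairwise distances:
1–4: 442.47 m
4–5: 780.09 m
2–5: 954.88 m
1–5: 1104.23 m
2–4: 1694.49 m
3–4: 1736.03 m
3–5: 1741.17 m
2–3: 1809.66 m
1–2: 2056.06 m
1–3: 2146.89 m
Closest pair: 1–4 at 442.47 m.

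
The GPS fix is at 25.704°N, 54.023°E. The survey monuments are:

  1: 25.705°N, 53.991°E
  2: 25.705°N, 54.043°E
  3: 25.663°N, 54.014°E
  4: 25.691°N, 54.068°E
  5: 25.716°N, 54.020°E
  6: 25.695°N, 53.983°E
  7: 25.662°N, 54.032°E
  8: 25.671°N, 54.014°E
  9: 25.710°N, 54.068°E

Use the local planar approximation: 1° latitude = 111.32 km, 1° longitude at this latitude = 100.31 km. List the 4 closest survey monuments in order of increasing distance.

Distances from 25.704°N, 54.023°E:
1: 3.212 km
2: 2.009 km
3: 4.653 km
4: 4.740 km
5: 1.369 km
6: 4.136 km
7: 4.762 km
8: 3.783 km
9: 4.563 km
Sorted: 5 (1.369 km) < 2 (2.009 km) < 1 (3.212 km) < 8 (3.783 km) < 6 (4.136 km) < 9 (4.563 km) < …

5, 2, 1, 8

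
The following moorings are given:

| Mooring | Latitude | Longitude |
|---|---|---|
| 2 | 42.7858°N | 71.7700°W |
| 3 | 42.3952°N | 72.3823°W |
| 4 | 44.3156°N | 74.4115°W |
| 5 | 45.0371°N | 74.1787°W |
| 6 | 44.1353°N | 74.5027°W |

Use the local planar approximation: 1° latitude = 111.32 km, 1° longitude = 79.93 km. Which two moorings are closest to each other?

Pairwise distances:
2–3: 65.4667 km
2–4: 271.2549 km
2–5: 316.0293 km
2–6: 265.0987 km
3–4: 268.3436 km
3–5: 327.2761 km
3–6: 257.3858 km
4–5: 82.4447 km
4–6: 21.3538 km
5–6: 103.6750 km
Closest pair: 4–6 at 21.3538 km.

4 and 6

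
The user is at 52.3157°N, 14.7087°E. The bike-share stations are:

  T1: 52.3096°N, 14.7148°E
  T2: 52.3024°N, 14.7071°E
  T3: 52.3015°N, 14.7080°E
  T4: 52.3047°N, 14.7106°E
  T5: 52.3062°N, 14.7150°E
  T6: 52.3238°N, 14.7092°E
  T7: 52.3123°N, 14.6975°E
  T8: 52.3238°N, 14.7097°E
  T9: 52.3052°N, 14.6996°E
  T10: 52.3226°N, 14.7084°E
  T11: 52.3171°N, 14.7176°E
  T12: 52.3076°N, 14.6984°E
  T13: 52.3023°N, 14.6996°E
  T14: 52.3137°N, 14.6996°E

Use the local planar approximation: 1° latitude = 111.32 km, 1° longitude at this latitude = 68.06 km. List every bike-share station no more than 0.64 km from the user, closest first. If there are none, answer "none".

T11

Distances from 52.3157°N, 14.7087°E:
T1: √((-0.0061·111.32)² + (0.0061·68.06)²) = √(0.461112 + 0.172363) = 0.7959 km
T2: √((-0.0133·111.32)² + (-0.0016·68.06)²) = √(2.192046 + 0.011858) = 1.4846 km
T3: √((-0.0142·111.32)² + (-0.0007·68.06)²) = √(2.498752 + 0.002270) = 1.5815 km
T4: √((-0.0110·111.32)² + (0.0019·68.06)²) = √(1.499449 + 0.016722) = 1.2313 km
T5: √((-0.0095·111.32)² + (0.0063·68.06)²) = √(1.118391 + 0.183851) = 1.1412 km
T6: √((0.0081·111.32)² + (0.0005·68.06)²) = √(0.813048 + 0.001158) = 0.9023 km
T7: √((-0.0034·111.32)² + (-0.0112·68.06)²) = √(0.143253 + 0.581059) = 0.8511 km
T8: √((0.0081·111.32)² + (0.0010·68.06)²) = √(0.813048 + 0.004632) = 0.9043 km
T9: √((-0.0105·111.32)² + (-0.0091·68.06)²) = √(1.366234 + 0.383589) = 1.3228 km
T10: √((0.0069·111.32)² + (-0.0003·68.06)²) = √(0.589990 + 0.000417) = 0.7684 km
T11: √((0.0014·111.32)² + (0.0089·68.06)²) = √(0.024289 + 0.366914) = 0.6255 km
T12: √((-0.0081·111.32)² + (-0.0103·68.06)²) = √(0.813048 + 0.491426) = 1.1421 km
T13: √((-0.0134·111.32)² + (-0.0091·68.06)²) = √(2.225133 + 0.383589) = 1.6152 km
T14: √((-0.0020·111.32)² + (-0.0091·68.06)²) = √(0.049569 + 0.383589) = 0.6581 km
Threshold 0.64 km: T11 (0.6255 km) is within range.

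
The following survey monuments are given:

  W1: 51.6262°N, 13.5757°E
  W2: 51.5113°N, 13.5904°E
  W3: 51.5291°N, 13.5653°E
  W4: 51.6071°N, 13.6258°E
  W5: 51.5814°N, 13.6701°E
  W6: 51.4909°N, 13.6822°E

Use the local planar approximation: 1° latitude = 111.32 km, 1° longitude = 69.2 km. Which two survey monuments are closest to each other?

Pairwise distances:
W1–W2: 12.8311 km
W1–W3: 10.8331 km
W1–W4: 4.0670 km
W1–W5: 8.2186 km
W1–W6: 16.7680 km
W2–W3: 2.6350 km
W2–W4: 10.9422 km
W2–W5: 9.5558 km
W2–W6: 6.7463 km
W3–W4: 9.6396 km
W3–W5: 9.3000 km
W3–W6: 9.1391 km
W4–W5: 4.1932 km
W4–W6: 13.5114 km
W5–W6: 10.1092 km
Closest pair: W2–W3 at 2.6350 km.

W2 and W3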